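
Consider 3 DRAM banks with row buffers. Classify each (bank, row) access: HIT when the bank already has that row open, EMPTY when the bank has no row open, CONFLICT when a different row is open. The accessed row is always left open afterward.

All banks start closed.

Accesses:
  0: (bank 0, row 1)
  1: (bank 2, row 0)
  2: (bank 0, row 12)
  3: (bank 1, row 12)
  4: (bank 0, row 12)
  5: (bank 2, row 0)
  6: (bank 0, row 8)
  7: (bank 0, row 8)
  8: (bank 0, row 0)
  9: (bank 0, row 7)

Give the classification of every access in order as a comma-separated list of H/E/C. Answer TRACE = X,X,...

TRACE = E,E,C,E,H,H,C,H,C,C

  [0] b0 r1: no row ⇒ E
  [1] b2 r0: no row ⇒ E
  [2] b0 r12: had r1 ⇒ C
  [3] b1 r12: no row ⇒ E
  [4] b0 r12: had r12 ⇒ H
  [5] b2 r0: had r0 ⇒ H
  [6] b0 r8: had r12 ⇒ C
  [7] b0 r8: had r8 ⇒ H
  [8] b0 r0: had r8 ⇒ C
  [9] b0 r7: had r0 ⇒ C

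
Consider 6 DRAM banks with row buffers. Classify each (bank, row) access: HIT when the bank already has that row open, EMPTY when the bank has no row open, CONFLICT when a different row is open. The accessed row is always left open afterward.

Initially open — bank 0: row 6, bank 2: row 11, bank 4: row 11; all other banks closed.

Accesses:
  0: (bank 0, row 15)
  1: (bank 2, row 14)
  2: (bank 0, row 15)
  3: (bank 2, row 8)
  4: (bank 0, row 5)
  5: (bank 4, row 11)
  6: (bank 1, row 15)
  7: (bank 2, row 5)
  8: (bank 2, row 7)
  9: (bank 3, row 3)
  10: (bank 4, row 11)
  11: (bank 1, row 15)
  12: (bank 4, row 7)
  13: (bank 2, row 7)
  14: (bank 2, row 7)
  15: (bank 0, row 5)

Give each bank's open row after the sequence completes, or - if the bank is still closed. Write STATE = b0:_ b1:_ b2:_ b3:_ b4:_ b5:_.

0: bank 0 row 15 — prev 6 → CONFLICT
1: bank 2 row 14 — prev 11 → CONFLICT
2: bank 0 row 15 — prev 15 → HIT
3: bank 2 row 8 — prev 14 → CONFLICT
4: bank 0 row 5 — prev 15 → CONFLICT
5: bank 4 row 11 — prev 11 → HIT
6: bank 1 row 15 — prev None → EMPTY
7: bank 2 row 5 — prev 8 → CONFLICT
8: bank 2 row 7 — prev 5 → CONFLICT
9: bank 3 row 3 — prev None → EMPTY
10: bank 4 row 11 — prev 11 → HIT
11: bank 1 row 15 — prev 15 → HIT
12: bank 4 row 7 — prev 11 → CONFLICT
13: bank 2 row 7 — prev 7 → HIT
14: bank 2 row 7 — prev 7 → HIT
15: bank 0 row 5 — prev 5 → HIT

STATE = b0:5 b1:15 b2:7 b3:3 b4:7 b5:-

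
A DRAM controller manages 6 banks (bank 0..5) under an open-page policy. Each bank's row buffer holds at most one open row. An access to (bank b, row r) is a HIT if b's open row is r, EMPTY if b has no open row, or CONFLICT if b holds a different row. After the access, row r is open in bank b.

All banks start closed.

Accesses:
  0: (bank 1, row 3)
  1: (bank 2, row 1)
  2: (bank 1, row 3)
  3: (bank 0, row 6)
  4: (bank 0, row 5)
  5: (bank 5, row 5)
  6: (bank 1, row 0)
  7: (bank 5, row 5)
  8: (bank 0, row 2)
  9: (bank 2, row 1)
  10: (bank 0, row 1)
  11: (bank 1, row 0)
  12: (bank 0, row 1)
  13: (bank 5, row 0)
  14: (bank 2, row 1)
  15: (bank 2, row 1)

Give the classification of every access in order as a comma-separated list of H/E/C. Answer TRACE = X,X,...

TRACE = E,E,H,E,C,E,C,H,C,H,C,H,H,C,H,H

  [0] b1 r3: no row ⇒ E
  [1] b2 r1: no row ⇒ E
  [2] b1 r3: had r3 ⇒ H
  [3] b0 r6: no row ⇒ E
  [4] b0 r5: had r6 ⇒ C
  [5] b5 r5: no row ⇒ E
  [6] b1 r0: had r3 ⇒ C
  [7] b5 r5: had r5 ⇒ H
  [8] b0 r2: had r5 ⇒ C
  [9] b2 r1: had r1 ⇒ H
  [10] b0 r1: had r2 ⇒ C
  [11] b1 r0: had r0 ⇒ H
  [12] b0 r1: had r1 ⇒ H
  [13] b5 r0: had r5 ⇒ C
  [14] b2 r1: had r1 ⇒ H
  [15] b2 r1: had r1 ⇒ H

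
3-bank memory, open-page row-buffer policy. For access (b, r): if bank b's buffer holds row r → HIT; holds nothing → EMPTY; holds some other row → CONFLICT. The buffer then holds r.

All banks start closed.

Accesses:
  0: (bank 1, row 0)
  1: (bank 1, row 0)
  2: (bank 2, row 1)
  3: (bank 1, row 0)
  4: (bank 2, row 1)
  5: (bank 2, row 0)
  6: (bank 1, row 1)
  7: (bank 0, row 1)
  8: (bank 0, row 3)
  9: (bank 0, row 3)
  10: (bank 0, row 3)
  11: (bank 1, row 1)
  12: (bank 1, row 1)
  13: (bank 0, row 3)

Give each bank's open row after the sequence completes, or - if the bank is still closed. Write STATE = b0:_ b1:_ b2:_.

#0 (1,0) E
#1 (1,0) H  (was 0)
#2 (2,1) E
#3 (1,0) H  (was 0)
#4 (2,1) H  (was 1)
#5 (2,0) C  (was 1)
#6 (1,1) C  (was 0)
#7 (0,1) E
#8 (0,3) C  (was 1)
#9 (0,3) H  (was 3)
#10 (0,3) H  (was 3)
#11 (1,1) H  (was 1)
#12 (1,1) H  (was 1)
#13 (0,3) H  (was 3)

STATE = b0:3 b1:1 b2:0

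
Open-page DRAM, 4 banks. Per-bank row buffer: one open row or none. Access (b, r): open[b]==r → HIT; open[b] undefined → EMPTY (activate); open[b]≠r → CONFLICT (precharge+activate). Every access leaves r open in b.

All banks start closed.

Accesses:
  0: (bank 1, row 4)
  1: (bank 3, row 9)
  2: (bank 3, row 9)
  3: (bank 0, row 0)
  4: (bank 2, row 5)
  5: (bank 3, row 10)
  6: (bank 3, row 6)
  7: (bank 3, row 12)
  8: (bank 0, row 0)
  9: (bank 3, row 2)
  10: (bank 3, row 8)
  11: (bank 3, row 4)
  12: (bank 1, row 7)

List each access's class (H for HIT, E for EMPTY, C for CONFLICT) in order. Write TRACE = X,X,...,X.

TRACE = E,E,H,E,E,C,C,C,H,C,C,C,C

  [0] b1 r4: no row ⇒ E
  [1] b3 r9: no row ⇒ E
  [2] b3 r9: had r9 ⇒ H
  [3] b0 r0: no row ⇒ E
  [4] b2 r5: no row ⇒ E
  [5] b3 r10: had r9 ⇒ C
  [6] b3 r6: had r10 ⇒ C
  [7] b3 r12: had r6 ⇒ C
  [8] b0 r0: had r0 ⇒ H
  [9] b3 r2: had r12 ⇒ C
  [10] b3 r8: had r2 ⇒ C
  [11] b3 r4: had r8 ⇒ C
  [12] b1 r7: had r4 ⇒ C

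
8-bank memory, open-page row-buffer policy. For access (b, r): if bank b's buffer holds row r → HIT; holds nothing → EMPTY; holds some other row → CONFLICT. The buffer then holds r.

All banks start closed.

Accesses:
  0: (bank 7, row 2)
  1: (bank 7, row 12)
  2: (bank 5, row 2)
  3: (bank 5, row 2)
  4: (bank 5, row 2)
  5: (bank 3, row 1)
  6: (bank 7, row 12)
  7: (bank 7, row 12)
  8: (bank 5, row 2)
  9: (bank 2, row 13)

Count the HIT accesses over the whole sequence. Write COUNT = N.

COUNT = 5

  [0] b7 r2: no row ⇒ E
  [1] b7 r12: had r2 ⇒ C
  [2] b5 r2: no row ⇒ E
  [3] b5 r2: had r2 ⇒ H
  [4] b5 r2: had r2 ⇒ H
  [5] b3 r1: no row ⇒ E
  [6] b7 r12: had r12 ⇒ H
  [7] b7 r12: had r12 ⇒ H
  [8] b5 r2: had r2 ⇒ H
  [9] b2 r13: no row ⇒ E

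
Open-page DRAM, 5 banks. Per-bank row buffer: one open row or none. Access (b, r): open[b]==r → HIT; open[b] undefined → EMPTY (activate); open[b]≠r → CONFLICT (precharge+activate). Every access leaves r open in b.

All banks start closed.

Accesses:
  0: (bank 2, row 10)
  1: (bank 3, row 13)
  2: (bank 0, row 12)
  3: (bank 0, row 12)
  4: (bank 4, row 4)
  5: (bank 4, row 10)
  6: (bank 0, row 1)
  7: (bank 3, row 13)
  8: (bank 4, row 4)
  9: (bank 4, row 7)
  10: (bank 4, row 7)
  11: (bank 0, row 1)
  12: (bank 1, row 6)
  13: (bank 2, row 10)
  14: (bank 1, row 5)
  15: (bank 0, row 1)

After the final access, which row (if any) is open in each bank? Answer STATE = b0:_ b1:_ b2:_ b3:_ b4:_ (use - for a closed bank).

STATE = b0:1 b1:5 b2:10 b3:13 b4:7

#0 (2,10) E
#1 (3,13) E
#2 (0,12) E
#3 (0,12) H  (was 12)
#4 (4,4) E
#5 (4,10) C  (was 4)
#6 (0,1) C  (was 12)
#7 (3,13) H  (was 13)
#8 (4,4) C  (was 10)
#9 (4,7) C  (was 4)
#10 (4,7) H  (was 7)
#11 (0,1) H  (was 1)
#12 (1,6) E
#13 (2,10) H  (was 10)
#14 (1,5) C  (was 6)
#15 (0,1) H  (was 1)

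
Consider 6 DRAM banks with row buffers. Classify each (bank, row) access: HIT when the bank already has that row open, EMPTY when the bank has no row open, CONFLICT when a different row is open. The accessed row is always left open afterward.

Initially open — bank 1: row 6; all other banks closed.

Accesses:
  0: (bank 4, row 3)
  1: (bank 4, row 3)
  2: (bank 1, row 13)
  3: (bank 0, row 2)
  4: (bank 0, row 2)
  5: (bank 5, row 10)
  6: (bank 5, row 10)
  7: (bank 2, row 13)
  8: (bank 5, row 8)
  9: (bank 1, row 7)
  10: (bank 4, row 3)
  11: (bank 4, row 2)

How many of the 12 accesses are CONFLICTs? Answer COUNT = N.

COUNT = 4

#0 (4,3) E
#1 (4,3) H  (was 3)
#2 (1,13) C  (was 6)
#3 (0,2) E
#4 (0,2) H  (was 2)
#5 (5,10) E
#6 (5,10) H  (was 10)
#7 (2,13) E
#8 (5,8) C  (was 10)
#9 (1,7) C  (was 13)
#10 (4,3) H  (was 3)
#11 (4,2) C  (was 3)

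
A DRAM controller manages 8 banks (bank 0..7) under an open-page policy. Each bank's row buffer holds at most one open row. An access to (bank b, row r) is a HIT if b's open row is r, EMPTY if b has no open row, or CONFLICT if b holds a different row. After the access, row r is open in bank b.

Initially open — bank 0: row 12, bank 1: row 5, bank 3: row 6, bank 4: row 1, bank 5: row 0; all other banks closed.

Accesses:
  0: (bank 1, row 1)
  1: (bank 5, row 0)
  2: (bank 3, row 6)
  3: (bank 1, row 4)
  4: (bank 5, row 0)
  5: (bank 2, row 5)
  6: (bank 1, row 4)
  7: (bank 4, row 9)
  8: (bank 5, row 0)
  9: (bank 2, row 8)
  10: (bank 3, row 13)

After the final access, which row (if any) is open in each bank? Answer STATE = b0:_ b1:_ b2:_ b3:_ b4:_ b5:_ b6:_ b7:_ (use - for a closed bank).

0: bank 1 row 1 — prev 5 → CONFLICT
1: bank 5 row 0 — prev 0 → HIT
2: bank 3 row 6 — prev 6 → HIT
3: bank 1 row 4 — prev 1 → CONFLICT
4: bank 5 row 0 — prev 0 → HIT
5: bank 2 row 5 — prev None → EMPTY
6: bank 1 row 4 — prev 4 → HIT
7: bank 4 row 9 — prev 1 → CONFLICT
8: bank 5 row 0 — prev 0 → HIT
9: bank 2 row 8 — prev 5 → CONFLICT
10: bank 3 row 13 — prev 6 → CONFLICT

STATE = b0:12 b1:4 b2:8 b3:13 b4:9 b5:0 b6:- b7:-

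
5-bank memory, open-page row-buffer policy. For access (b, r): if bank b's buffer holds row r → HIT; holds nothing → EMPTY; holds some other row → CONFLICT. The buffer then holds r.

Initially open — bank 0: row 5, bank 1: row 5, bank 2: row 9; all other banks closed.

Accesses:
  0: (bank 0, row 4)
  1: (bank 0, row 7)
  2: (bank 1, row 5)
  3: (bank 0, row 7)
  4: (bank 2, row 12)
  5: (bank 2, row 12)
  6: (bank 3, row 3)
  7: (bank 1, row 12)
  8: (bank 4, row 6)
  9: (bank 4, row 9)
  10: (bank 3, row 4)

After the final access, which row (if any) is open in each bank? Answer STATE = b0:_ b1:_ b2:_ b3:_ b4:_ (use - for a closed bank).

step 0: bank0 5->4 [CONFLICT]
step 1: bank0 4->7 [CONFLICT]
step 2: bank1 5->5 [HIT]
step 3: bank0 7->7 [HIT]
step 4: bank2 9->12 [CONFLICT]
step 5: bank2 12->12 [HIT]
step 6: bank3 None->3 [EMPTY]
step 7: bank1 5->12 [CONFLICT]
step 8: bank4 None->6 [EMPTY]
step 9: bank4 6->9 [CONFLICT]
step 10: bank3 3->4 [CONFLICT]

STATE = b0:7 b1:12 b2:12 b3:4 b4:9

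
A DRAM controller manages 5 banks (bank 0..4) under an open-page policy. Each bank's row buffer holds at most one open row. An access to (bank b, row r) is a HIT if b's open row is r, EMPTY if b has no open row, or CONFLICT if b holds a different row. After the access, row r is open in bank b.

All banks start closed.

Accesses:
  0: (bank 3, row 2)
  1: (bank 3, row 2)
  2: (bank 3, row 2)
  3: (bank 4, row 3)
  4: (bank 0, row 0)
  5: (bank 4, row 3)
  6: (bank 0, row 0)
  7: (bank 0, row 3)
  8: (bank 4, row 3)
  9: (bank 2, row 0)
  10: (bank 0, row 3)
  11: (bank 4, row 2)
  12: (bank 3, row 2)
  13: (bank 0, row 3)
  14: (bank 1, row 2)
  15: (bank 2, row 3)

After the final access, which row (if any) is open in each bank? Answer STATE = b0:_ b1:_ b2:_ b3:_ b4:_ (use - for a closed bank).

STATE = b0:3 b1:2 b2:3 b3:2 b4:2

0: bank 3 row 2 — prev None → EMPTY
1: bank 3 row 2 — prev 2 → HIT
2: bank 3 row 2 — prev 2 → HIT
3: bank 4 row 3 — prev None → EMPTY
4: bank 0 row 0 — prev None → EMPTY
5: bank 4 row 3 — prev 3 → HIT
6: bank 0 row 0 — prev 0 → HIT
7: bank 0 row 3 — prev 0 → CONFLICT
8: bank 4 row 3 — prev 3 → HIT
9: bank 2 row 0 — prev None → EMPTY
10: bank 0 row 3 — prev 3 → HIT
11: bank 4 row 2 — prev 3 → CONFLICT
12: bank 3 row 2 — prev 2 → HIT
13: bank 0 row 3 — prev 3 → HIT
14: bank 1 row 2 — prev None → EMPTY
15: bank 2 row 3 — prev 0 → CONFLICT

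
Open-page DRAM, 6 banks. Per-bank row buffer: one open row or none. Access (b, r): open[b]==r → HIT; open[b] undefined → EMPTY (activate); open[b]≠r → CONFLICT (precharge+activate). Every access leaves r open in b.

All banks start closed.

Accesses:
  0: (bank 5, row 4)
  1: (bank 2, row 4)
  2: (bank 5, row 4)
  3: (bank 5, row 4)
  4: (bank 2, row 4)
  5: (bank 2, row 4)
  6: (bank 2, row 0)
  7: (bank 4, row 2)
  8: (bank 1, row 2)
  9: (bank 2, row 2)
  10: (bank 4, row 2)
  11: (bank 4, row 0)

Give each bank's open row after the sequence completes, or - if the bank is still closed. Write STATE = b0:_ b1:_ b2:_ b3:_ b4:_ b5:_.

STATE = b0:- b1:2 b2:2 b3:- b4:0 b5:4

step 0: bank5 None->4 [EMPTY]
step 1: bank2 None->4 [EMPTY]
step 2: bank5 4->4 [HIT]
step 3: bank5 4->4 [HIT]
step 4: bank2 4->4 [HIT]
step 5: bank2 4->4 [HIT]
step 6: bank2 4->0 [CONFLICT]
step 7: bank4 None->2 [EMPTY]
step 8: bank1 None->2 [EMPTY]
step 9: bank2 0->2 [CONFLICT]
step 10: bank4 2->2 [HIT]
step 11: bank4 2->0 [CONFLICT]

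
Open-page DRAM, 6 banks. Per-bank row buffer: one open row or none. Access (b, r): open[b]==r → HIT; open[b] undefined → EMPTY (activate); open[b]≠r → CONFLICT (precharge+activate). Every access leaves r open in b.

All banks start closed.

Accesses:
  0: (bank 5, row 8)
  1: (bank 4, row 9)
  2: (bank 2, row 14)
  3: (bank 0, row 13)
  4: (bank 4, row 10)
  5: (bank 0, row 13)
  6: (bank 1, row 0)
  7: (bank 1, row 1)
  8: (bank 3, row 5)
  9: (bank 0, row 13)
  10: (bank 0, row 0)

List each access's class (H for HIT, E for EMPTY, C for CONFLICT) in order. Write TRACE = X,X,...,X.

TRACE = E,E,E,E,C,H,E,C,E,H,C

0: bank 5 row 8 — prev None → EMPTY
1: bank 4 row 9 — prev None → EMPTY
2: bank 2 row 14 — prev None → EMPTY
3: bank 0 row 13 — prev None → EMPTY
4: bank 4 row 10 — prev 9 → CONFLICT
5: bank 0 row 13 — prev 13 → HIT
6: bank 1 row 0 — prev None → EMPTY
7: bank 1 row 1 — prev 0 → CONFLICT
8: bank 3 row 5 — prev None → EMPTY
9: bank 0 row 13 — prev 13 → HIT
10: bank 0 row 0 — prev 13 → CONFLICT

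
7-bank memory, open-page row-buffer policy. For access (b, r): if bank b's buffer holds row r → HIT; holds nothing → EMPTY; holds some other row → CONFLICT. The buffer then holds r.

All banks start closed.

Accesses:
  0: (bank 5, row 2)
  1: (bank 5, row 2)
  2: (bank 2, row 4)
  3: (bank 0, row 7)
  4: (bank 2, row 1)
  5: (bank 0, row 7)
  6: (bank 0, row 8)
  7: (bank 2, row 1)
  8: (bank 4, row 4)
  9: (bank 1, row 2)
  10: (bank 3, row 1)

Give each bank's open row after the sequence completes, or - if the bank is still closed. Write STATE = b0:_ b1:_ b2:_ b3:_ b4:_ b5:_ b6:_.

STATE = b0:8 b1:2 b2:1 b3:1 b4:4 b5:2 b6:-

step 0: bank5 None->2 [EMPTY]
step 1: bank5 2->2 [HIT]
step 2: bank2 None->4 [EMPTY]
step 3: bank0 None->7 [EMPTY]
step 4: bank2 4->1 [CONFLICT]
step 5: bank0 7->7 [HIT]
step 6: bank0 7->8 [CONFLICT]
step 7: bank2 1->1 [HIT]
step 8: bank4 None->4 [EMPTY]
step 9: bank1 None->2 [EMPTY]
step 10: bank3 None->1 [EMPTY]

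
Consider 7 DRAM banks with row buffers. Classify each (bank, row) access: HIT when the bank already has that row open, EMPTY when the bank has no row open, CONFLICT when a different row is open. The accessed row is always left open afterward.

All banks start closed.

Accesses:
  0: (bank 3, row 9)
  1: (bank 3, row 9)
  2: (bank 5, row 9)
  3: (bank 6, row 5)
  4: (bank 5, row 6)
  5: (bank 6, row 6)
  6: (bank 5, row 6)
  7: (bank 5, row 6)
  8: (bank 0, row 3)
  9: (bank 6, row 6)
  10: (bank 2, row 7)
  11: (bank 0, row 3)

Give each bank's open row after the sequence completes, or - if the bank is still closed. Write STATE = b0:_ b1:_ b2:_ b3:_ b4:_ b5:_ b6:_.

0: bank 3 row 9 — prev None → EMPTY
1: bank 3 row 9 — prev 9 → HIT
2: bank 5 row 9 — prev None → EMPTY
3: bank 6 row 5 — prev None → EMPTY
4: bank 5 row 6 — prev 9 → CONFLICT
5: bank 6 row 6 — prev 5 → CONFLICT
6: bank 5 row 6 — prev 6 → HIT
7: bank 5 row 6 — prev 6 → HIT
8: bank 0 row 3 — prev None → EMPTY
9: bank 6 row 6 — prev 6 → HIT
10: bank 2 row 7 — prev None → EMPTY
11: bank 0 row 3 — prev 3 → HIT

STATE = b0:3 b1:- b2:7 b3:9 b4:- b5:6 b6:6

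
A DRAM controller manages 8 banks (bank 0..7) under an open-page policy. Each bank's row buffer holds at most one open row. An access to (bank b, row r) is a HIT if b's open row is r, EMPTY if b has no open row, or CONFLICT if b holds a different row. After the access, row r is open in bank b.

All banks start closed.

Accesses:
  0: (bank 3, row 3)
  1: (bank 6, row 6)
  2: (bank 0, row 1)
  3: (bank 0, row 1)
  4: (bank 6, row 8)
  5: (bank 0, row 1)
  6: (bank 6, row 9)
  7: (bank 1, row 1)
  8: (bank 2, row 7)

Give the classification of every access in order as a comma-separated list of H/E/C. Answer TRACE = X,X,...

TRACE = E,E,E,H,C,H,C,E,E

0: bank 3 row 3 — prev None → EMPTY
1: bank 6 row 6 — prev None → EMPTY
2: bank 0 row 1 — prev None → EMPTY
3: bank 0 row 1 — prev 1 → HIT
4: bank 6 row 8 — prev 6 → CONFLICT
5: bank 0 row 1 — prev 1 → HIT
6: bank 6 row 9 — prev 8 → CONFLICT
7: bank 1 row 1 — prev None → EMPTY
8: bank 2 row 7 — prev None → EMPTY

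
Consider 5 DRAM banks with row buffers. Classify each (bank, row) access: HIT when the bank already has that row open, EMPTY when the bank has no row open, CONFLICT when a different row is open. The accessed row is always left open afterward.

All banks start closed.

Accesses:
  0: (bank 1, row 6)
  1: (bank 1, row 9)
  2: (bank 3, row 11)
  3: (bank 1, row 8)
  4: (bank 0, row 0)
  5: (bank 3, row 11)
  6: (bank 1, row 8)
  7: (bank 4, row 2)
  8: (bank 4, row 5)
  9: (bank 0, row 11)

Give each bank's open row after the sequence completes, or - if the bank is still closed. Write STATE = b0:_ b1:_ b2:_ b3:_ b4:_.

#0 (1,6) E
#1 (1,9) C  (was 6)
#2 (3,11) E
#3 (1,8) C  (was 9)
#4 (0,0) E
#5 (3,11) H  (was 11)
#6 (1,8) H  (was 8)
#7 (4,2) E
#8 (4,5) C  (was 2)
#9 (0,11) C  (was 0)

STATE = b0:11 b1:8 b2:- b3:11 b4:5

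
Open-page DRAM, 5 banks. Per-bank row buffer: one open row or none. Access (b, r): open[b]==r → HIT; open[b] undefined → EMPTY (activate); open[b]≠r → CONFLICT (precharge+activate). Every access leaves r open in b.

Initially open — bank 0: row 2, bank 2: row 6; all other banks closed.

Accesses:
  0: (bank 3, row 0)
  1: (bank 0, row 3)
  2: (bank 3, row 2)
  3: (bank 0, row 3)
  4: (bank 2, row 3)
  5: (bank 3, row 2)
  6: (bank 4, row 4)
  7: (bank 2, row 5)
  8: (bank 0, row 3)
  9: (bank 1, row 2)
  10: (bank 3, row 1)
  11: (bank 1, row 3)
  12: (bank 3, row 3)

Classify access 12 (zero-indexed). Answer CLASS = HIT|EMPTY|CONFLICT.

  [0] b3 r0: no row ⇒ E
  [1] b0 r3: had r2 ⇒ C
  [2] b3 r2: had r0 ⇒ C
  [3] b0 r3: had r3 ⇒ H
  [4] b2 r3: had r6 ⇒ C
  [5] b3 r2: had r2 ⇒ H
  [6] b4 r4: no row ⇒ E
  [7] b2 r5: had r3 ⇒ C
  [8] b0 r3: had r3 ⇒ H
  [9] b1 r2: no row ⇒ E
  [10] b3 r1: had r2 ⇒ C
  [11] b1 r3: had r2 ⇒ C
  [12] b3 r3: had r1 ⇒ C

CLASS = CONFLICT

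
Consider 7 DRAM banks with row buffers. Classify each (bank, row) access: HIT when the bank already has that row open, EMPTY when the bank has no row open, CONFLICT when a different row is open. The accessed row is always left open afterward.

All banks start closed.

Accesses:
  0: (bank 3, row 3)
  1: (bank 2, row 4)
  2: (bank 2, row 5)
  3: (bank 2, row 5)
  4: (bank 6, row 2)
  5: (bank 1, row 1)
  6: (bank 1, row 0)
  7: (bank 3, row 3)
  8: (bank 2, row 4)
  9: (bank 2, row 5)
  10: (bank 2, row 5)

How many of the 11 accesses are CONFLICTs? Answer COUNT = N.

COUNT = 4

  [0] b3 r3: no row ⇒ E
  [1] b2 r4: no row ⇒ E
  [2] b2 r5: had r4 ⇒ C
  [3] b2 r5: had r5 ⇒ H
  [4] b6 r2: no row ⇒ E
  [5] b1 r1: no row ⇒ E
  [6] b1 r0: had r1 ⇒ C
  [7] b3 r3: had r3 ⇒ H
  [8] b2 r4: had r5 ⇒ C
  [9] b2 r5: had r4 ⇒ C
  [10] b2 r5: had r5 ⇒ H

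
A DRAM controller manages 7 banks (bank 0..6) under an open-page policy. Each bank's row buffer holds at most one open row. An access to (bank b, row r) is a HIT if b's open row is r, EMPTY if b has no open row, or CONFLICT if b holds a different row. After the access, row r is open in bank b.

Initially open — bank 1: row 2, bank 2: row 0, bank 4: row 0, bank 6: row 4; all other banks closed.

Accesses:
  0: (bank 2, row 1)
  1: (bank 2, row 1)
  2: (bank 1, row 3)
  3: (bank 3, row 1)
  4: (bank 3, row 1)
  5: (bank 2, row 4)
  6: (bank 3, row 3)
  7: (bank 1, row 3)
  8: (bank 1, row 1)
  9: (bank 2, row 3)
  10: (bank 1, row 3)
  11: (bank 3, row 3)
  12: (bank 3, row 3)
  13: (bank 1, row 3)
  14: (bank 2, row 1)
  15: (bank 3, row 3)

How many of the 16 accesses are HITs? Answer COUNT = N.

COUNT = 7

0: bank 2 row 1 — prev 0 → CONFLICT
1: bank 2 row 1 — prev 1 → HIT
2: bank 1 row 3 — prev 2 → CONFLICT
3: bank 3 row 1 — prev None → EMPTY
4: bank 3 row 1 — prev 1 → HIT
5: bank 2 row 4 — prev 1 → CONFLICT
6: bank 3 row 3 — prev 1 → CONFLICT
7: bank 1 row 3 — prev 3 → HIT
8: bank 1 row 1 — prev 3 → CONFLICT
9: bank 2 row 3 — prev 4 → CONFLICT
10: bank 1 row 3 — prev 1 → CONFLICT
11: bank 3 row 3 — prev 3 → HIT
12: bank 3 row 3 — prev 3 → HIT
13: bank 1 row 3 — prev 3 → HIT
14: bank 2 row 1 — prev 3 → CONFLICT
15: bank 3 row 3 — prev 3 → HIT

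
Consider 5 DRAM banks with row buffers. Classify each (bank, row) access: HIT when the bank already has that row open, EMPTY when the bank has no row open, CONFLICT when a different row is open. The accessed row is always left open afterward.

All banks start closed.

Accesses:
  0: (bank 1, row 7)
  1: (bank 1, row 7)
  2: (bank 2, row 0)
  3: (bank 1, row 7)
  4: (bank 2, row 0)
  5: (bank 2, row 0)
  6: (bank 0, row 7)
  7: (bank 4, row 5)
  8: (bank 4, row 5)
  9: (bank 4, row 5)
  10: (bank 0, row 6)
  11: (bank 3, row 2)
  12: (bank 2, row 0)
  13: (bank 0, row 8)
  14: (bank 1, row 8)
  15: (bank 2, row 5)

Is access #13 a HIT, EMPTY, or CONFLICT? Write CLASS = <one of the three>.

CLASS = CONFLICT

#0 (1,7) E
#1 (1,7) H  (was 7)
#2 (2,0) E
#3 (1,7) H  (was 7)
#4 (2,0) H  (was 0)
#5 (2,0) H  (was 0)
#6 (0,7) E
#7 (4,5) E
#8 (4,5) H  (was 5)
#9 (4,5) H  (was 5)
#10 (0,6) C  (was 7)
#11 (3,2) E
#12 (2,0) H  (was 0)
#13 (0,8) C  (was 6)
#14 (1,8) C  (was 7)
#15 (2,5) C  (was 0)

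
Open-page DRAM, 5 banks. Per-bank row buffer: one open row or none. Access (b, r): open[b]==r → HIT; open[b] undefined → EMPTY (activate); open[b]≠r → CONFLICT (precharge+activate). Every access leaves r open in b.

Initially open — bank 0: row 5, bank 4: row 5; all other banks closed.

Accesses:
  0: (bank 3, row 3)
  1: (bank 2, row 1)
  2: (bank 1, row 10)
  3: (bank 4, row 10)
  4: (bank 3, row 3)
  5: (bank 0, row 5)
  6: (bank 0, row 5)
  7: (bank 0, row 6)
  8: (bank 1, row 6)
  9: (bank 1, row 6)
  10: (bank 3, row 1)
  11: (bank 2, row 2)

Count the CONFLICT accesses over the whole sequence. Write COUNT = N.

COUNT = 5

0: bank 3 row 3 — prev None → EMPTY
1: bank 2 row 1 — prev None → EMPTY
2: bank 1 row 10 — prev None → EMPTY
3: bank 4 row 10 — prev 5 → CONFLICT
4: bank 3 row 3 — prev 3 → HIT
5: bank 0 row 5 — prev 5 → HIT
6: bank 0 row 5 — prev 5 → HIT
7: bank 0 row 6 — prev 5 → CONFLICT
8: bank 1 row 6 — prev 10 → CONFLICT
9: bank 1 row 6 — prev 6 → HIT
10: bank 3 row 1 — prev 3 → CONFLICT
11: bank 2 row 2 — prev 1 → CONFLICT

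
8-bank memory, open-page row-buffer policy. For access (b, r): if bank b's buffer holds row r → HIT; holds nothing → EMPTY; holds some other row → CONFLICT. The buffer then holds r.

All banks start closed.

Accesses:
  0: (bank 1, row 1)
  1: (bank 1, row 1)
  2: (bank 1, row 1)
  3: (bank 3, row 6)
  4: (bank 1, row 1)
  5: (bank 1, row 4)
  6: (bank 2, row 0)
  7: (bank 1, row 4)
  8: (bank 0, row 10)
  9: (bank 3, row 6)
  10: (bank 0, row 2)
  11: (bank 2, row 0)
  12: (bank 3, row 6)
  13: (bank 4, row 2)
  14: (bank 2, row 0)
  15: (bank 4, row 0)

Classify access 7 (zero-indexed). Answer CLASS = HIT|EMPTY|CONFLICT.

CLASS = HIT

0: bank 1 row 1 — prev None → EMPTY
1: bank 1 row 1 — prev 1 → HIT
2: bank 1 row 1 — prev 1 → HIT
3: bank 3 row 6 — prev None → EMPTY
4: bank 1 row 1 — prev 1 → HIT
5: bank 1 row 4 — prev 1 → CONFLICT
6: bank 2 row 0 — prev None → EMPTY
7: bank 1 row 4 — prev 4 → HIT
8: bank 0 row 10 — prev None → EMPTY
9: bank 3 row 6 — prev 6 → HIT
10: bank 0 row 2 — prev 10 → CONFLICT
11: bank 2 row 0 — prev 0 → HIT
12: bank 3 row 6 — prev 6 → HIT
13: bank 4 row 2 — prev None → EMPTY
14: bank 2 row 0 — prev 0 → HIT
15: bank 4 row 0 — prev 2 → CONFLICT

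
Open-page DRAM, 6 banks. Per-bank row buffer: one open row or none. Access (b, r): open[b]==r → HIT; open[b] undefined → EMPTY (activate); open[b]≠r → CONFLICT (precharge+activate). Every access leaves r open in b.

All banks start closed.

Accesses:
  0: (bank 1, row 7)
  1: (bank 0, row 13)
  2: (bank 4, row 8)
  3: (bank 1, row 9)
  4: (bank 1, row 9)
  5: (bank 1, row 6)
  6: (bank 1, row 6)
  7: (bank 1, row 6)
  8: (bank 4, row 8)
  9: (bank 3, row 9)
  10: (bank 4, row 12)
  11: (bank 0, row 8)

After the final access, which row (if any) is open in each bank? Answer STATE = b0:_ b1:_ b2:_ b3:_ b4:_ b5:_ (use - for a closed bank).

0: bank 1 row 7 — prev None → EMPTY
1: bank 0 row 13 — prev None → EMPTY
2: bank 4 row 8 — prev None → EMPTY
3: bank 1 row 9 — prev 7 → CONFLICT
4: bank 1 row 9 — prev 9 → HIT
5: bank 1 row 6 — prev 9 → CONFLICT
6: bank 1 row 6 — prev 6 → HIT
7: bank 1 row 6 — prev 6 → HIT
8: bank 4 row 8 — prev 8 → HIT
9: bank 3 row 9 — prev None → EMPTY
10: bank 4 row 12 — prev 8 → CONFLICT
11: bank 0 row 8 — prev 13 → CONFLICT

STATE = b0:8 b1:6 b2:- b3:9 b4:12 b5:-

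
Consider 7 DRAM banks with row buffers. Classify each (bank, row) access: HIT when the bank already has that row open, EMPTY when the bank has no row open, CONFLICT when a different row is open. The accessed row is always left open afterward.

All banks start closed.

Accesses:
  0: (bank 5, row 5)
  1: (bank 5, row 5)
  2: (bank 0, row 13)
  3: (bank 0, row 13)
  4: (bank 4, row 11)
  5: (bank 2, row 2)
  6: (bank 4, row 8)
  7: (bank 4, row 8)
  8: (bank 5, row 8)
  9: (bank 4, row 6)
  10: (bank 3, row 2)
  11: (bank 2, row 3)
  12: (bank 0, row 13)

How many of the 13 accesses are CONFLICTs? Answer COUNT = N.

#0 (5,5) E
#1 (5,5) H  (was 5)
#2 (0,13) E
#3 (0,13) H  (was 13)
#4 (4,11) E
#5 (2,2) E
#6 (4,8) C  (was 11)
#7 (4,8) H  (was 8)
#8 (5,8) C  (was 5)
#9 (4,6) C  (was 8)
#10 (3,2) E
#11 (2,3) C  (was 2)
#12 (0,13) H  (was 13)

COUNT = 4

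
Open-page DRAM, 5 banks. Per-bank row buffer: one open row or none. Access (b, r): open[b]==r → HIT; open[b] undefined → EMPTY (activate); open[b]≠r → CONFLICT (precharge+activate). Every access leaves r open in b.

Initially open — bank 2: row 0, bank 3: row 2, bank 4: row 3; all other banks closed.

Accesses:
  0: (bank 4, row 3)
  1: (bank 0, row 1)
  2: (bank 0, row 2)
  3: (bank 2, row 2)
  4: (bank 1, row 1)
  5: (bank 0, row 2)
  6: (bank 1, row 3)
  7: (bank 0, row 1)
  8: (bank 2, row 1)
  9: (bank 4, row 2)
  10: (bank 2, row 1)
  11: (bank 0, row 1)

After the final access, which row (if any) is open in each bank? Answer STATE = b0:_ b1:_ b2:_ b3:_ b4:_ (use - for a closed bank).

0: bank 4 row 3 — prev 3 → HIT
1: bank 0 row 1 — prev None → EMPTY
2: bank 0 row 2 — prev 1 → CONFLICT
3: bank 2 row 2 — prev 0 → CONFLICT
4: bank 1 row 1 — prev None → EMPTY
5: bank 0 row 2 — prev 2 → HIT
6: bank 1 row 3 — prev 1 → CONFLICT
7: bank 0 row 1 — prev 2 → CONFLICT
8: bank 2 row 1 — prev 2 → CONFLICT
9: bank 4 row 2 — prev 3 → CONFLICT
10: bank 2 row 1 — prev 1 → HIT
11: bank 0 row 1 — prev 1 → HIT

STATE = b0:1 b1:3 b2:1 b3:2 b4:2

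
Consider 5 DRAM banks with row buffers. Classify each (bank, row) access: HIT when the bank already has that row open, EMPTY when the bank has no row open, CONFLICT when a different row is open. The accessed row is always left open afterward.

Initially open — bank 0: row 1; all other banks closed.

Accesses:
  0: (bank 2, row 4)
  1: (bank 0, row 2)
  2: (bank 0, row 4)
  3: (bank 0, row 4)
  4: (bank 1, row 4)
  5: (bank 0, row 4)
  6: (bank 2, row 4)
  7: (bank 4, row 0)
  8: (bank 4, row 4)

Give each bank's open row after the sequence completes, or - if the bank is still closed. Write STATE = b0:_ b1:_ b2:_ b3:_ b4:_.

step 0: bank2 None->4 [EMPTY]
step 1: bank0 1->2 [CONFLICT]
step 2: bank0 2->4 [CONFLICT]
step 3: bank0 4->4 [HIT]
step 4: bank1 None->4 [EMPTY]
step 5: bank0 4->4 [HIT]
step 6: bank2 4->4 [HIT]
step 7: bank4 None->0 [EMPTY]
step 8: bank4 0->4 [CONFLICT]

STATE = b0:4 b1:4 b2:4 b3:- b4:4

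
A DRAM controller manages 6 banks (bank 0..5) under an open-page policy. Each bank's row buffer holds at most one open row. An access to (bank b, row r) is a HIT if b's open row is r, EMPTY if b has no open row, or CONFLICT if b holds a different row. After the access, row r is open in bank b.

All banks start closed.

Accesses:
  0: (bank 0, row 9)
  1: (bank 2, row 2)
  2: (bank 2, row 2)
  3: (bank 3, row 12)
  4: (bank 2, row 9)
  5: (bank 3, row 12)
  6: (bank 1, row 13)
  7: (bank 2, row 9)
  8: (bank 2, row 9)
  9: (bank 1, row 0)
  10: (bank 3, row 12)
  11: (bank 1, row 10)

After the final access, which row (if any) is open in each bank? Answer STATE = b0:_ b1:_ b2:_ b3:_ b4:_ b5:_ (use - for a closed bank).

STATE = b0:9 b1:10 b2:9 b3:12 b4:- b5:-

step 0: bank0 None->9 [EMPTY]
step 1: bank2 None->2 [EMPTY]
step 2: bank2 2->2 [HIT]
step 3: bank3 None->12 [EMPTY]
step 4: bank2 2->9 [CONFLICT]
step 5: bank3 12->12 [HIT]
step 6: bank1 None->13 [EMPTY]
step 7: bank2 9->9 [HIT]
step 8: bank2 9->9 [HIT]
step 9: bank1 13->0 [CONFLICT]
step 10: bank3 12->12 [HIT]
step 11: bank1 0->10 [CONFLICT]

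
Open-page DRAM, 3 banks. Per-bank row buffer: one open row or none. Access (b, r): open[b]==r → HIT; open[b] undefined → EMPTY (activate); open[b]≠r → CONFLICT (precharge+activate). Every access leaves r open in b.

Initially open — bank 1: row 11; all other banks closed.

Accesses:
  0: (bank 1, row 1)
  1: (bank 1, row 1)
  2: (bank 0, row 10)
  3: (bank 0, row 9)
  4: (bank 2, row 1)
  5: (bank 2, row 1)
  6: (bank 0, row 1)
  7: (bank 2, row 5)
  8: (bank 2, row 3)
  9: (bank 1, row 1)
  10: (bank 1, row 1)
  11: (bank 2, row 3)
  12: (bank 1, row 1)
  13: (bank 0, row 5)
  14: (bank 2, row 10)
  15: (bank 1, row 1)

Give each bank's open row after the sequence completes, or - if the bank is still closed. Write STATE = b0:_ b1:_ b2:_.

step 0: bank1 11->1 [CONFLICT]
step 1: bank1 1->1 [HIT]
step 2: bank0 None->10 [EMPTY]
step 3: bank0 10->9 [CONFLICT]
step 4: bank2 None->1 [EMPTY]
step 5: bank2 1->1 [HIT]
step 6: bank0 9->1 [CONFLICT]
step 7: bank2 1->5 [CONFLICT]
step 8: bank2 5->3 [CONFLICT]
step 9: bank1 1->1 [HIT]
step 10: bank1 1->1 [HIT]
step 11: bank2 3->3 [HIT]
step 12: bank1 1->1 [HIT]
step 13: bank0 1->5 [CONFLICT]
step 14: bank2 3->10 [CONFLICT]
step 15: bank1 1->1 [HIT]

STATE = b0:5 b1:1 b2:10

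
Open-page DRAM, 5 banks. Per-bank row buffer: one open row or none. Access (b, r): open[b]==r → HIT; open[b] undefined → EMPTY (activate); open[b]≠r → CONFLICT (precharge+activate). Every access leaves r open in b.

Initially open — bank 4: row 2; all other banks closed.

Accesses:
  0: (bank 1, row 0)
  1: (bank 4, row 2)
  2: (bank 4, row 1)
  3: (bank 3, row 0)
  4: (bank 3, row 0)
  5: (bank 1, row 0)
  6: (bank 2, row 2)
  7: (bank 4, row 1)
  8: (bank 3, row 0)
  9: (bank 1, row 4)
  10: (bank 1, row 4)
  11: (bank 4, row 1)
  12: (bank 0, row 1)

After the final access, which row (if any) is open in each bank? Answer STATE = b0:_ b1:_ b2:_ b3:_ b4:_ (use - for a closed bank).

  [0] b1 r0: no row ⇒ E
  [1] b4 r2: had r2 ⇒ H
  [2] b4 r1: had r2 ⇒ C
  [3] b3 r0: no row ⇒ E
  [4] b3 r0: had r0 ⇒ H
  [5] b1 r0: had r0 ⇒ H
  [6] b2 r2: no row ⇒ E
  [7] b4 r1: had r1 ⇒ H
  [8] b3 r0: had r0 ⇒ H
  [9] b1 r4: had r0 ⇒ C
  [10] b1 r4: had r4 ⇒ H
  [11] b4 r1: had r1 ⇒ H
  [12] b0 r1: no row ⇒ E

STATE = b0:1 b1:4 b2:2 b3:0 b4:1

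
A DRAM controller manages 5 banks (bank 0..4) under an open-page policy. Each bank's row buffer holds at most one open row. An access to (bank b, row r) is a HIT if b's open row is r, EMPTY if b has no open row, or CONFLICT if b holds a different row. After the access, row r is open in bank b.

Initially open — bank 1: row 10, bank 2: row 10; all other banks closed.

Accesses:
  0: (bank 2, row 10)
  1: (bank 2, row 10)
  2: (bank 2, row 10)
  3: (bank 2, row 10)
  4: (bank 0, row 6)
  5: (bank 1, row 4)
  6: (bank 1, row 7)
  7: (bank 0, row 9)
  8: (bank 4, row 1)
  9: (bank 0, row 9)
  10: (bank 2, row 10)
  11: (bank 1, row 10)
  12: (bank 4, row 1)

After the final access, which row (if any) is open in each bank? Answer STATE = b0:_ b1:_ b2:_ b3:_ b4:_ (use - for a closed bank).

STATE = b0:9 b1:10 b2:10 b3:- b4:1

#0 (2,10) H  (was 10)
#1 (2,10) H  (was 10)
#2 (2,10) H  (was 10)
#3 (2,10) H  (was 10)
#4 (0,6) E
#5 (1,4) C  (was 10)
#6 (1,7) C  (was 4)
#7 (0,9) C  (was 6)
#8 (4,1) E
#9 (0,9) H  (was 9)
#10 (2,10) H  (was 10)
#11 (1,10) C  (was 7)
#12 (4,1) H  (was 1)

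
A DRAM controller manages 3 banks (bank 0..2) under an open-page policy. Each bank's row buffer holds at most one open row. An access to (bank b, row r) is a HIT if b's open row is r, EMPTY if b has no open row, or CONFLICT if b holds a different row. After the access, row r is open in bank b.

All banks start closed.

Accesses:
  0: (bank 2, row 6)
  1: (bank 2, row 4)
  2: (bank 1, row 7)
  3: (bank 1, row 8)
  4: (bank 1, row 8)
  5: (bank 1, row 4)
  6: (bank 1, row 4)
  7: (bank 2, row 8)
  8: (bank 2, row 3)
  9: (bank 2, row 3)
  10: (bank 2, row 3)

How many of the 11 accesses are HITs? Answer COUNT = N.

#0 (2,6) E
#1 (2,4) C  (was 6)
#2 (1,7) E
#3 (1,8) C  (was 7)
#4 (1,8) H  (was 8)
#5 (1,4) C  (was 8)
#6 (1,4) H  (was 4)
#7 (2,8) C  (was 4)
#8 (2,3) C  (was 8)
#9 (2,3) H  (was 3)
#10 (2,3) H  (was 3)

COUNT = 4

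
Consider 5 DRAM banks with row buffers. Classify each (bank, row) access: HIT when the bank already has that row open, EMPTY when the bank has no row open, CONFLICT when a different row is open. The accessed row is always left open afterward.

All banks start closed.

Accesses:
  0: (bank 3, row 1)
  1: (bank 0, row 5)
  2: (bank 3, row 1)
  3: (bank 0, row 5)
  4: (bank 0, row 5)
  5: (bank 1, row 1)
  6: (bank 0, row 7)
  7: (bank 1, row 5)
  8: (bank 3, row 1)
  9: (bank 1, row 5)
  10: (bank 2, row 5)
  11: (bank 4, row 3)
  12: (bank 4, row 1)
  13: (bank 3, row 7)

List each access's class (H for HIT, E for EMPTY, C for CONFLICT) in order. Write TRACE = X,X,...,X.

TRACE = E,E,H,H,H,E,C,C,H,H,E,E,C,C

#0 (3,1) E
#1 (0,5) E
#2 (3,1) H  (was 1)
#3 (0,5) H  (was 5)
#4 (0,5) H  (was 5)
#5 (1,1) E
#6 (0,7) C  (was 5)
#7 (1,5) C  (was 1)
#8 (3,1) H  (was 1)
#9 (1,5) H  (was 5)
#10 (2,5) E
#11 (4,3) E
#12 (4,1) C  (was 3)
#13 (3,7) C  (was 1)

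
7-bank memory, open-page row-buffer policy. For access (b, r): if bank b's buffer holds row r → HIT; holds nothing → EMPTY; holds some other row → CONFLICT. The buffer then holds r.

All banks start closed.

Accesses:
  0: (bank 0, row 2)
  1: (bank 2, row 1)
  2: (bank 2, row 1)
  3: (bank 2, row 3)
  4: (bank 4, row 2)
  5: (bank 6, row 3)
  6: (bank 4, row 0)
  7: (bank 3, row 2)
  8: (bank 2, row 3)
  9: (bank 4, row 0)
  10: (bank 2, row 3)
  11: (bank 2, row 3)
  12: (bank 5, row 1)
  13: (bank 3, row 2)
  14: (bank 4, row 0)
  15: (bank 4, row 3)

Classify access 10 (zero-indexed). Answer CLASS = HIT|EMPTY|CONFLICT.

step 0: bank0 None->2 [EMPTY]
step 1: bank2 None->1 [EMPTY]
step 2: bank2 1->1 [HIT]
step 3: bank2 1->3 [CONFLICT]
step 4: bank4 None->2 [EMPTY]
step 5: bank6 None->3 [EMPTY]
step 6: bank4 2->0 [CONFLICT]
step 7: bank3 None->2 [EMPTY]
step 8: bank2 3->3 [HIT]
step 9: bank4 0->0 [HIT]
step 10: bank2 3->3 [HIT]
step 11: bank2 3->3 [HIT]
step 12: bank5 None->1 [EMPTY]
step 13: bank3 2->2 [HIT]
step 14: bank4 0->0 [HIT]
step 15: bank4 0->3 [CONFLICT]

CLASS = HIT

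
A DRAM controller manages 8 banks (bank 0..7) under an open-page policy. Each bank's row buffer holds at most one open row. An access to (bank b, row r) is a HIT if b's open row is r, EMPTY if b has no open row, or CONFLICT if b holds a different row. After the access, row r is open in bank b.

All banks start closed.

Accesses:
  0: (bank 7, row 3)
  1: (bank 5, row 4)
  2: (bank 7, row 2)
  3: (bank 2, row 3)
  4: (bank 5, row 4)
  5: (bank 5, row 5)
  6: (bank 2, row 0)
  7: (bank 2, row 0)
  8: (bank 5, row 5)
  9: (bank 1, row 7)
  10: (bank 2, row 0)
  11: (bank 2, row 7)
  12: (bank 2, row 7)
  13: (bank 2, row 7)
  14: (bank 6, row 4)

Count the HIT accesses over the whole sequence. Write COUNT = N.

COUNT = 6

#0 (7,3) E
#1 (5,4) E
#2 (7,2) C  (was 3)
#3 (2,3) E
#4 (5,4) H  (was 4)
#5 (5,5) C  (was 4)
#6 (2,0) C  (was 3)
#7 (2,0) H  (was 0)
#8 (5,5) H  (was 5)
#9 (1,7) E
#10 (2,0) H  (was 0)
#11 (2,7) C  (was 0)
#12 (2,7) H  (was 7)
#13 (2,7) H  (was 7)
#14 (6,4) E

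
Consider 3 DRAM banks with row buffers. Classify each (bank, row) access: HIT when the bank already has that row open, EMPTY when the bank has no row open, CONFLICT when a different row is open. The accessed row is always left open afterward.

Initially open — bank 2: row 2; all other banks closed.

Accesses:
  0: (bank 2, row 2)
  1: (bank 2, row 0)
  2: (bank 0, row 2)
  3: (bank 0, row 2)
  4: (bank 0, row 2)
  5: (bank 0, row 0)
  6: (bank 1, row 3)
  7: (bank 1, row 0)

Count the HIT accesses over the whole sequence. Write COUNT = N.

0: bank 2 row 2 — prev 2 → HIT
1: bank 2 row 0 — prev 2 → CONFLICT
2: bank 0 row 2 — prev None → EMPTY
3: bank 0 row 2 — prev 2 → HIT
4: bank 0 row 2 — prev 2 → HIT
5: bank 0 row 0 — prev 2 → CONFLICT
6: bank 1 row 3 — prev None → EMPTY
7: bank 1 row 0 — prev 3 → CONFLICT

COUNT = 3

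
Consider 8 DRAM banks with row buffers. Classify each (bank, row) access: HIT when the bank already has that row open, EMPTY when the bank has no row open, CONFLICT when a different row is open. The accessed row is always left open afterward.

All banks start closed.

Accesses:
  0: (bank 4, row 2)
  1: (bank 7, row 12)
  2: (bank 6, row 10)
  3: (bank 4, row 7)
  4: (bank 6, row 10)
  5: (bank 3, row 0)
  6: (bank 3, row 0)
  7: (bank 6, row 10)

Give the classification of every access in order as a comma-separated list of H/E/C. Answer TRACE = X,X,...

step 0: bank4 None->2 [EMPTY]
step 1: bank7 None->12 [EMPTY]
step 2: bank6 None->10 [EMPTY]
step 3: bank4 2->7 [CONFLICT]
step 4: bank6 10->10 [HIT]
step 5: bank3 None->0 [EMPTY]
step 6: bank3 0->0 [HIT]
step 7: bank6 10->10 [HIT]

TRACE = E,E,E,C,H,E,H,H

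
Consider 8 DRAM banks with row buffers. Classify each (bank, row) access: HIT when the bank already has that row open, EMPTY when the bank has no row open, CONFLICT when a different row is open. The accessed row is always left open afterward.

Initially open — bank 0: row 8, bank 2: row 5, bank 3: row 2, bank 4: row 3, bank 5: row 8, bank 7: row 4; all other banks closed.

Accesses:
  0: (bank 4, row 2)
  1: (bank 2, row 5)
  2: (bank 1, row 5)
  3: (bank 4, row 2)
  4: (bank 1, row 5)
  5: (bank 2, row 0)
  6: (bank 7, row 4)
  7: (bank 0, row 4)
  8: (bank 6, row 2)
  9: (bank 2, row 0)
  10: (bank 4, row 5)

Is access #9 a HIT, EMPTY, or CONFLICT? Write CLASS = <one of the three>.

CLASS = HIT

  [0] b4 r2: had r3 ⇒ C
  [1] b2 r5: had r5 ⇒ H
  [2] b1 r5: no row ⇒ E
  [3] b4 r2: had r2 ⇒ H
  [4] b1 r5: had r5 ⇒ H
  [5] b2 r0: had r5 ⇒ C
  [6] b7 r4: had r4 ⇒ H
  [7] b0 r4: had r8 ⇒ C
  [8] b6 r2: no row ⇒ E
  [9] b2 r0: had r0 ⇒ H
  [10] b4 r5: had r2 ⇒ C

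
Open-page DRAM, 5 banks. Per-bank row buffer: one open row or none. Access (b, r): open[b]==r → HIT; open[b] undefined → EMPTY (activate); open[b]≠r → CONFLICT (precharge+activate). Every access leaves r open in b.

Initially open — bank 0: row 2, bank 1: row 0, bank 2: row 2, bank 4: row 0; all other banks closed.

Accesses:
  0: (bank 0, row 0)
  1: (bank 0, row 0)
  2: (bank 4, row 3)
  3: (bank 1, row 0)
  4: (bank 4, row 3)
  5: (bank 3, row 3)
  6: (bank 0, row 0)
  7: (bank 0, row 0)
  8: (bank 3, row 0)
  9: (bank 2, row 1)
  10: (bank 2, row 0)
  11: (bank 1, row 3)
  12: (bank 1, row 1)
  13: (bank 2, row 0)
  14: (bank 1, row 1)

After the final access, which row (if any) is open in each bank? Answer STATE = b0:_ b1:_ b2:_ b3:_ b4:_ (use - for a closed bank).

STATE = b0:0 b1:1 b2:0 b3:0 b4:3

step 0: bank0 2->0 [CONFLICT]
step 1: bank0 0->0 [HIT]
step 2: bank4 0->3 [CONFLICT]
step 3: bank1 0->0 [HIT]
step 4: bank4 3->3 [HIT]
step 5: bank3 None->3 [EMPTY]
step 6: bank0 0->0 [HIT]
step 7: bank0 0->0 [HIT]
step 8: bank3 3->0 [CONFLICT]
step 9: bank2 2->1 [CONFLICT]
step 10: bank2 1->0 [CONFLICT]
step 11: bank1 0->3 [CONFLICT]
step 12: bank1 3->1 [CONFLICT]
step 13: bank2 0->0 [HIT]
step 14: bank1 1->1 [HIT]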